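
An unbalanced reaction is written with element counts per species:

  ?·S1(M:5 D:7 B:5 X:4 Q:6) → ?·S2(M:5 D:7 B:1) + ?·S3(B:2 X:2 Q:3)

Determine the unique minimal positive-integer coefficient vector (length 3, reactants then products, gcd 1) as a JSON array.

M: 1·5 = 5 | 1·5+2·0 = 5
D: 1·7 = 7 | 1·7+2·0 = 7
B: 1·5 = 5 | 1·1+2·2 = 5
X: 1·4 = 4 | 1·0+2·2 = 4
Q: 1·6 = 6 | 1·0+2·3 = 6
gcd(1,1,2) = 1

Coefficients: [1, 1, 2]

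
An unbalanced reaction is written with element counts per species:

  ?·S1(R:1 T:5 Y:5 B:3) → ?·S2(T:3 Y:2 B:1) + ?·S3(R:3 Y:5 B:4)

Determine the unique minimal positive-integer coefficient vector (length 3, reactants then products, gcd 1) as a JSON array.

R: 3·1 = 3 | 5·0+1·3 = 3
T: 3·5 = 15 | 5·3+1·0 = 15
Y: 3·5 = 15 | 5·2+1·5 = 15
B: 3·3 = 9 | 5·1+1·4 = 9
gcd(3,5,1) = 1

Coefficients: [3, 5, 1]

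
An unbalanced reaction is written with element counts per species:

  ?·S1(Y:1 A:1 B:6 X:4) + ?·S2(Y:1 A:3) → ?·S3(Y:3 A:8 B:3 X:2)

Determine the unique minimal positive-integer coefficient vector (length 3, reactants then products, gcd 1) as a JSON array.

Y: 1·1+5·1 = 6 | 2·3 = 6
A: 1·1+5·3 = 16 | 2·8 = 16
B: 1·6+5·0 = 6 | 2·3 = 6
X: 1·4+5·0 = 4 | 2·2 = 4
gcd(1,5,2) = 1

Coefficients: [1, 5, 2]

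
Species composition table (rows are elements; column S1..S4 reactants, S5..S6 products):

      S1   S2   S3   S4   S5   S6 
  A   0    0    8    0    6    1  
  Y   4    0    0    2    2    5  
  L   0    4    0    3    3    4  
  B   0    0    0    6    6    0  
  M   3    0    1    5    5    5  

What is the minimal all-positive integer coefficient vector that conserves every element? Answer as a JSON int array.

A: 5·0+4·0+5·8+6·0 = 40 | 6·6+4·1 = 40
Y: 5·4+4·0+5·0+6·2 = 32 | 6·2+4·5 = 32
L: 5·0+4·4+5·0+6·3 = 34 | 6·3+4·4 = 34
B: 5·0+4·0+5·0+6·6 = 36 | 6·6+4·0 = 36
M: 5·3+4·0+5·1+6·5 = 50 | 6·5+4·5 = 50
gcd(5,4,5,6,6,4) = 1

Coefficients: [5, 4, 5, 6, 6, 4]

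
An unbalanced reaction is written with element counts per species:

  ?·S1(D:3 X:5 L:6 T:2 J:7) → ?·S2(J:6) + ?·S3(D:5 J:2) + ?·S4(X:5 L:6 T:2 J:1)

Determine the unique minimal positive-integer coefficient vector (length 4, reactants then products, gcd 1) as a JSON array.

D: 5·3 = 15 | 4·0+3·5+5·0 = 15
X: 5·5 = 25 | 4·0+3·0+5·5 = 25
L: 5·6 = 30 | 4·0+3·0+5·6 = 30
T: 5·2 = 10 | 4·0+3·0+5·2 = 10
J: 5·7 = 35 | 4·6+3·2+5·1 = 35
gcd(5,4,3,5) = 1

Coefficients: [5, 4, 3, 5]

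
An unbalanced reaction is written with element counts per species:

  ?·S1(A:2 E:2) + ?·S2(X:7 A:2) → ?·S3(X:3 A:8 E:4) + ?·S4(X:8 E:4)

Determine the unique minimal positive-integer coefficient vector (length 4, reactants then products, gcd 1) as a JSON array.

Coefficients: [6, 2, 2, 1]

X: 6·0+2·7 = 14 | 2·3+1·8 = 14
A: 6·2+2·2 = 16 | 2·8+1·0 = 16
E: 6·2+2·0 = 12 | 2·4+1·4 = 12
gcd(6,2,2,1) = 1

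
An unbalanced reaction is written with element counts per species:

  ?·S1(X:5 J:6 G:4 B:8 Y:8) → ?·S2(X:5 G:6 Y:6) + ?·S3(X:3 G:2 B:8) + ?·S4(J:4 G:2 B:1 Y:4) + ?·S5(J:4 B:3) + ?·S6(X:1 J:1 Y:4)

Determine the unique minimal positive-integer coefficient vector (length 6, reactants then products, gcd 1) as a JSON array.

Coefficients: [5, 2, 3, 1, 5, 6]

X: 5·5 = 25 | 2·5+3·3+1·0+5·0+6·1 = 25
J: 5·6 = 30 | 2·0+3·0+1·4+5·4+6·1 = 30
G: 5·4 = 20 | 2·6+3·2+1·2+5·0+6·0 = 20
B: 5·8 = 40 | 2·0+3·8+1·1+5·3+6·0 = 40
Y: 5·8 = 40 | 2·6+3·0+1·4+5·0+6·4 = 40
gcd(5,2,3,1,5,6) = 1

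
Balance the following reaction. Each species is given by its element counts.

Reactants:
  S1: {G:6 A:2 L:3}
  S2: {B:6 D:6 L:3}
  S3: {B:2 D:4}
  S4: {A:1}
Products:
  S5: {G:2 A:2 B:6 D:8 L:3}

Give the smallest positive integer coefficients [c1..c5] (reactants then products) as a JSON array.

Coefficients: [1, 2, 3, 4, 3]

G: 1·6+2·0+3·0+4·0 = 6 | 3·2 = 6
A: 1·2+2·0+3·0+4·1 = 6 | 3·2 = 6
B: 1·0+2·6+3·2+4·0 = 18 | 3·6 = 18
D: 1·0+2·6+3·4+4·0 = 24 | 3·8 = 24
L: 1·3+2·3+3·0+4·0 = 9 | 3·3 = 9
gcd(1,2,3,4,3) = 1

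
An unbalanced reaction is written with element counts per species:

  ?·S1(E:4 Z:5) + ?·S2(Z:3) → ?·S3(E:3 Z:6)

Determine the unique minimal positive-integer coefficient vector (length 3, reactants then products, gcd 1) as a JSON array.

E: 3·4+3·0 = 12 | 4·3 = 12
Z: 3·5+3·3 = 24 | 4·6 = 24
gcd(3,3,4) = 1

Coefficients: [3, 3, 4]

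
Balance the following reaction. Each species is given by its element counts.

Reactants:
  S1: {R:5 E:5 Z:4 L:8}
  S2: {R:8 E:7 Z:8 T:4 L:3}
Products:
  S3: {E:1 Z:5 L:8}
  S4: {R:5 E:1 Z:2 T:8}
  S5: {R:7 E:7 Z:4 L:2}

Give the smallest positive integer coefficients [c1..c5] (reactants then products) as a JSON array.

Coefficients: [2, 2, 2, 1, 3]

R: 2·5+2·8 = 26 | 2·0+1·5+3·7 = 26
E: 2·5+2·7 = 24 | 2·1+1·1+3·7 = 24
Z: 2·4+2·8 = 24 | 2·5+1·2+3·4 = 24
T: 2·0+2·4 = 8 | 2·0+1·8+3·0 = 8
L: 2·8+2·3 = 22 | 2·8+1·0+3·2 = 22
gcd(2,2,2,1,3) = 1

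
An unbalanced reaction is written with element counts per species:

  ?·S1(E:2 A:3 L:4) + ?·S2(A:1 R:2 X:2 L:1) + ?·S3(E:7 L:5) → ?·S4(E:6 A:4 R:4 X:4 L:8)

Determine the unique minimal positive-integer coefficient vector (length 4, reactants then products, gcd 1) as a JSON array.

Coefficients: [2, 6, 2, 3]

E: 2·2+6·0+2·7 = 18 | 3·6 = 18
A: 2·3+6·1+2·0 = 12 | 3·4 = 12
R: 2·0+6·2+2·0 = 12 | 3·4 = 12
X: 2·0+6·2+2·0 = 12 | 3·4 = 12
L: 2·4+6·1+2·5 = 24 | 3·8 = 24
gcd(2,6,2,3) = 1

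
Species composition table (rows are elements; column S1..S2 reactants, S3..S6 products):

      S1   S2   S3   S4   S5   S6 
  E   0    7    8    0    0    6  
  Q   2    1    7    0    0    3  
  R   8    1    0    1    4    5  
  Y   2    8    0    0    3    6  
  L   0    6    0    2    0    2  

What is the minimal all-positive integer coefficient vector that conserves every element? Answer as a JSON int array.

Coefficients: [4, 2, 1, 5, 6, 1]

E: 4·0+2·7 = 14 | 1·8+5·0+6·0+1·6 = 14
Q: 4·2+2·1 = 10 | 1·7+5·0+6·0+1·3 = 10
R: 4·8+2·1 = 34 | 1·0+5·1+6·4+1·5 = 34
Y: 4·2+2·8 = 24 | 1·0+5·0+6·3+1·6 = 24
L: 4·0+2·6 = 12 | 1·0+5·2+6·0+1·2 = 12
gcd(4,2,1,5,6,1) = 1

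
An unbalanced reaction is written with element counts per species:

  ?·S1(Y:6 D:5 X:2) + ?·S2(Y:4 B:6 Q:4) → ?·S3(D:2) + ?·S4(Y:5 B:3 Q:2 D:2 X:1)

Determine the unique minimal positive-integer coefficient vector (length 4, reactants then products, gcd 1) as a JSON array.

Coefficients: [2, 2, 1, 4]

Y: 2·6+2·4 = 20 | 1·0+4·5 = 20
B: 2·0+2·6 = 12 | 1·0+4·3 = 12
Q: 2·0+2·4 = 8 | 1·0+4·2 = 8
D: 2·5+2·0 = 10 | 1·2+4·2 = 10
X: 2·2+2·0 = 4 | 1·0+4·1 = 4
gcd(2,2,1,4) = 1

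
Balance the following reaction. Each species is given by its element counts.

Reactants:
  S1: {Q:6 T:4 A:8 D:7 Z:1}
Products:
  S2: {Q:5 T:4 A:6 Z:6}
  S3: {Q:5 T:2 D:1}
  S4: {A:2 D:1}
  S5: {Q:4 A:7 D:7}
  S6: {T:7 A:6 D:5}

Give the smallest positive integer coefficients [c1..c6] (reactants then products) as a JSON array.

Q: 6·6 = 36 | 1·5+3·5+1·0+4·4+2·0 = 36
T: 6·4 = 24 | 1·4+3·2+1·0+4·0+2·7 = 24
A: 6·8 = 48 | 1·6+3·0+1·2+4·7+2·6 = 48
D: 6·7 = 42 | 1·0+3·1+1·1+4·7+2·5 = 42
Z: 6·1 = 6 | 1·6+3·0+1·0+4·0+2·0 = 6
gcd(6,1,3,1,4,2) = 1

Coefficients: [6, 1, 3, 1, 4, 2]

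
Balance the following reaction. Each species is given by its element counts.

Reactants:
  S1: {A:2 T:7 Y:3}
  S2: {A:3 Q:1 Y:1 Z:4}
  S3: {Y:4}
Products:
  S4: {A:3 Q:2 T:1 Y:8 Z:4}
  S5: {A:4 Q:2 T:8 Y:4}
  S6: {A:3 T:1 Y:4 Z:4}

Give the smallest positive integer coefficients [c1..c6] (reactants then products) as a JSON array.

A: 2·2+6·3+6·0 = 22 | 2·3+1·4+4·3 = 22
Q: 2·0+6·1+6·0 = 6 | 2·2+1·2+4·0 = 6
T: 2·7+6·0+6·0 = 14 | 2·1+1·8+4·1 = 14
Y: 2·3+6·1+6·4 = 36 | 2·8+1·4+4·4 = 36
Z: 2·0+6·4+6·0 = 24 | 2·4+1·0+4·4 = 24
gcd(2,6,6,2,1,4) = 1

Coefficients: [2, 6, 6, 2, 1, 4]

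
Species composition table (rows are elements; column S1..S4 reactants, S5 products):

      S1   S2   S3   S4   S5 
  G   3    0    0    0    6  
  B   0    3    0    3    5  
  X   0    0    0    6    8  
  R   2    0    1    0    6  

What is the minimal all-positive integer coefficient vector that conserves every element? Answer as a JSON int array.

Coefficients: [6, 1, 6, 4, 3]

G: 6·3+1·0+6·0+4·0 = 18 | 3·6 = 18
B: 6·0+1·3+6·0+4·3 = 15 | 3·5 = 15
X: 6·0+1·0+6·0+4·6 = 24 | 3·8 = 24
R: 6·2+1·0+6·1+4·0 = 18 | 3·6 = 18
gcd(6,1,6,4,3) = 1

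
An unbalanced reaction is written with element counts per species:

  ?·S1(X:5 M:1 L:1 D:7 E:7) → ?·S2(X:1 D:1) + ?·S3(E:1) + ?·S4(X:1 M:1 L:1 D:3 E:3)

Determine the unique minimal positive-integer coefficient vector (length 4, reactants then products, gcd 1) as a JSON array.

X: 1·5 = 5 | 4·1+4·0+1·1 = 5
M: 1·1 = 1 | 4·0+4·0+1·1 = 1
L: 1·1 = 1 | 4·0+4·0+1·1 = 1
D: 1·7 = 7 | 4·1+4·0+1·3 = 7
E: 1·7 = 7 | 4·0+4·1+1·3 = 7
gcd(1,4,4,1) = 1

Coefficients: [1, 4, 4, 1]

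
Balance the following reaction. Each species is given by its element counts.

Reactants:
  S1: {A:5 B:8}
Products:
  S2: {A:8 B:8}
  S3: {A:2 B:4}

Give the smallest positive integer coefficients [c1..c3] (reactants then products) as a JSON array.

Coefficients: [4, 1, 6]

A: 4·5 = 20 | 1·8+6·2 = 20
B: 4·8 = 32 | 1·8+6·4 = 32
gcd(4,1,6) = 1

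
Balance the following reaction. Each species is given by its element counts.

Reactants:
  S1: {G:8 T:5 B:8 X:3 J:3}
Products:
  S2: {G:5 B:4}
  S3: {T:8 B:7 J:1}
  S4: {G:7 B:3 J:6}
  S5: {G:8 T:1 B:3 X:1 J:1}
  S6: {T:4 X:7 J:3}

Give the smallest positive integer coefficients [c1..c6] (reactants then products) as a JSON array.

Coefficients: [5, 5, 2, 1, 1, 2]

G: 5·8 = 40 | 5·5+2·0+1·7+1·8+2·0 = 40
T: 5·5 = 25 | 5·0+2·8+1·0+1·1+2·4 = 25
B: 5·8 = 40 | 5·4+2·7+1·3+1·3+2·0 = 40
X: 5·3 = 15 | 5·0+2·0+1·0+1·1+2·7 = 15
J: 5·3 = 15 | 5·0+2·1+1·6+1·1+2·3 = 15
gcd(5,5,2,1,1,2) = 1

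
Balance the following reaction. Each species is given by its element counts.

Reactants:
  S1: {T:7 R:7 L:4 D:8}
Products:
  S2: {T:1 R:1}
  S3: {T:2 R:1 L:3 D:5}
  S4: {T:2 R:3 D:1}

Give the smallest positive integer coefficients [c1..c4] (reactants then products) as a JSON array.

Coefficients: [3, 5, 4, 4]

T: 3·7 = 21 | 5·1+4·2+4·2 = 21
R: 3·7 = 21 | 5·1+4·1+4·3 = 21
L: 3·4 = 12 | 5·0+4·3+4·0 = 12
D: 3·8 = 24 | 5·0+4·5+4·1 = 24
gcd(3,5,4,4) = 1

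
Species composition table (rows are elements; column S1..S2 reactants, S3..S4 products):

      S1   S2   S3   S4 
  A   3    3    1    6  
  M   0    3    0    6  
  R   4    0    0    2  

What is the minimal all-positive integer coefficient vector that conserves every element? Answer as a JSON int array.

Coefficients: [1, 4, 3, 2]

A: 1·3+4·3 = 15 | 3·1+2·6 = 15
M: 1·0+4·3 = 12 | 3·0+2·6 = 12
R: 1·4+4·0 = 4 | 3·0+2·2 = 4
gcd(1,4,3,2) = 1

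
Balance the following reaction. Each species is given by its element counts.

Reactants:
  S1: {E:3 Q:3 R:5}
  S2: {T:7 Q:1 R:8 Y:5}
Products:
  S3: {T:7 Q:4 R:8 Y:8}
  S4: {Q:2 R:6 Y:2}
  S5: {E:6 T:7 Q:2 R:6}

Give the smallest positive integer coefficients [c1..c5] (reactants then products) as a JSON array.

E: 6·3+4·0 = 18 | 1·0+6·0+3·6 = 18
T: 6·0+4·7 = 28 | 1·7+6·0+3·7 = 28
Q: 6·3+4·1 = 22 | 1·4+6·2+3·2 = 22
R: 6·5+4·8 = 62 | 1·8+6·6+3·6 = 62
Y: 6·0+4·5 = 20 | 1·8+6·2+3·0 = 20
gcd(6,4,1,6,3) = 1

Coefficients: [6, 4, 1, 6, 3]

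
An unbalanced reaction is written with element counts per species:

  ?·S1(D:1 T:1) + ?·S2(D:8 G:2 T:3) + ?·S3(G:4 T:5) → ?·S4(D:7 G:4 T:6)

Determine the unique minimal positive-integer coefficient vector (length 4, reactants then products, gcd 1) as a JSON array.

D: 3·1+4·8+3·0 = 35 | 5·7 = 35
G: 3·0+4·2+3·4 = 20 | 5·4 = 20
T: 3·1+4·3+3·5 = 30 | 5·6 = 30
gcd(3,4,3,5) = 1

Coefficients: [3, 4, 3, 5]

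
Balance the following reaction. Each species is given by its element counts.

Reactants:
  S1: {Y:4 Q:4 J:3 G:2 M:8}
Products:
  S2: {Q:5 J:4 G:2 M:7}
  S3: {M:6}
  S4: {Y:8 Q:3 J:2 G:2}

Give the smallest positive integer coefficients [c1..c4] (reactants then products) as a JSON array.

Y: 4·4 = 16 | 2·0+3·0+2·8 = 16
Q: 4·4 = 16 | 2·5+3·0+2·3 = 16
J: 4·3 = 12 | 2·4+3·0+2·2 = 12
G: 4·2 = 8 | 2·2+3·0+2·2 = 8
M: 4·8 = 32 | 2·7+3·6+2·0 = 32
gcd(4,2,3,2) = 1

Coefficients: [4, 2, 3, 2]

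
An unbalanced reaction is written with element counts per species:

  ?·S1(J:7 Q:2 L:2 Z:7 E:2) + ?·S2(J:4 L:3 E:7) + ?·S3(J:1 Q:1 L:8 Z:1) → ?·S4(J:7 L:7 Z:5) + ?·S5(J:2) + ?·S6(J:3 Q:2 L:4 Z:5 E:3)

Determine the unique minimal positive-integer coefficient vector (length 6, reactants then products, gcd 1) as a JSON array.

J: 4·7+1·4+2·1 = 34 | 1·7+6·2+5·3 = 34
Q: 4·2+1·0+2·1 = 10 | 1·0+6·0+5·2 = 10
L: 4·2+1·3+2·8 = 27 | 1·7+6·0+5·4 = 27
Z: 4·7+1·0+2·1 = 30 | 1·5+6·0+5·5 = 30
E: 4·2+1·7+2·0 = 15 | 1·0+6·0+5·3 = 15
gcd(4,1,2,1,6,5) = 1

Coefficients: [4, 1, 2, 1, 6, 5]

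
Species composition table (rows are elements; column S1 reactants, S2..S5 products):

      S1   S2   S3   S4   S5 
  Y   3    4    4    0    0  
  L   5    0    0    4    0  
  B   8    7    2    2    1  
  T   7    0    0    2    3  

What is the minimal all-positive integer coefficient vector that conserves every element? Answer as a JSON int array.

Coefficients: [4, 2, 1, 5, 6]

Y: 4·3 = 12 | 2·4+1·4+5·0+6·0 = 12
L: 4·5 = 20 | 2·0+1·0+5·4+6·0 = 20
B: 4·8 = 32 | 2·7+1·2+5·2+6·1 = 32
T: 4·7 = 28 | 2·0+1·0+5·2+6·3 = 28
gcd(4,2,1,5,6) = 1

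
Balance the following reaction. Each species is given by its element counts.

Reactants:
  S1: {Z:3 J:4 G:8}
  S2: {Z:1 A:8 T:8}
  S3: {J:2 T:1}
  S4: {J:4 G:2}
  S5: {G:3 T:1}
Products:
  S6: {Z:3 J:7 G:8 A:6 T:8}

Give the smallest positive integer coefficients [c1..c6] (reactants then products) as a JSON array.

Z: 3·3+3·1+6·0+1·0+2·0 = 12 | 4·3 = 12
J: 3·4+3·0+6·2+1·4+2·0 = 28 | 4·7 = 28
G: 3·8+3·0+6·0+1·2+2·3 = 32 | 4·8 = 32
A: 3·0+3·8+6·0+1·0+2·0 = 24 | 4·6 = 24
T: 3·0+3·8+6·1+1·0+2·1 = 32 | 4·8 = 32
gcd(3,3,6,1,2,4) = 1

Coefficients: [3, 3, 6, 1, 2, 4]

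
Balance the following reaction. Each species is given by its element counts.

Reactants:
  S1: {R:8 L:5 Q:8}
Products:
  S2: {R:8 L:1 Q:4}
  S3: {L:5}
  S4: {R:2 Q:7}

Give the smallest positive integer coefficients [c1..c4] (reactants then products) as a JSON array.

R: 6·8 = 48 | 5·8+5·0+4·2 = 48
L: 6·5 = 30 | 5·1+5·5+4·0 = 30
Q: 6·8 = 48 | 5·4+5·0+4·7 = 48
gcd(6,5,5,4) = 1

Coefficients: [6, 5, 5, 4]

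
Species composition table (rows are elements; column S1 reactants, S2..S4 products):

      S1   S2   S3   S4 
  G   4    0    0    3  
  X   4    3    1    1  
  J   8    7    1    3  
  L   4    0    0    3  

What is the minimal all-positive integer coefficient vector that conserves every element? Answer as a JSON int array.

G: 3·4 = 12 | 1·0+5·0+4·3 = 12
X: 3·4 = 12 | 1·3+5·1+4·1 = 12
J: 3·8 = 24 | 1·7+5·1+4·3 = 24
L: 3·4 = 12 | 1·0+5·0+4·3 = 12
gcd(3,1,5,4) = 1

Coefficients: [3, 1, 5, 4]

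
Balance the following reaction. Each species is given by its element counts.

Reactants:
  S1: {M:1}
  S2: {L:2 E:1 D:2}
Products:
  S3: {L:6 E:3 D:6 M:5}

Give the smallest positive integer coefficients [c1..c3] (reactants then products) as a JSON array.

Coefficients: [5, 3, 1]

L: 5·0+3·2 = 6 | 1·6 = 6
E: 5·0+3·1 = 3 | 1·3 = 3
D: 5·0+3·2 = 6 | 1·6 = 6
M: 5·1+3·0 = 5 | 1·5 = 5
gcd(5,3,1) = 1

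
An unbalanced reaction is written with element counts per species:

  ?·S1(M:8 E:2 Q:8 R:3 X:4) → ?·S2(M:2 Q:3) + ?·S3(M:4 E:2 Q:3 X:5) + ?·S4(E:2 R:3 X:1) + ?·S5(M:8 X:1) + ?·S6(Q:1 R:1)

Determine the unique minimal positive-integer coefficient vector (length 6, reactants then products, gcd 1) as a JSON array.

M: 3·8 = 24 | 4·2+2·4+1·0+1·8+6·0 = 24
E: 3·2 = 6 | 4·0+2·2+1·2+1·0+6·0 = 6
Q: 3·8 = 24 | 4·3+2·3+1·0+1·0+6·1 = 24
R: 3·3 = 9 | 4·0+2·0+1·3+1·0+6·1 = 9
X: 3·4 = 12 | 4·0+2·5+1·1+1·1+6·0 = 12
gcd(3,4,2,1,1,6) = 1

Coefficients: [3, 4, 2, 1, 1, 6]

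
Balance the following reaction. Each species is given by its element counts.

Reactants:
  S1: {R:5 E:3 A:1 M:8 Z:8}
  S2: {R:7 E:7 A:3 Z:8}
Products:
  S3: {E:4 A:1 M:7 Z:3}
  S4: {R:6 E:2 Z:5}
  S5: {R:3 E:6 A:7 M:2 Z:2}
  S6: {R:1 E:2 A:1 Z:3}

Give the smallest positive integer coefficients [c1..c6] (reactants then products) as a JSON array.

R: 2·5+4·7 = 38 | 2·0+5·6+1·3+5·1 = 38
E: 2·3+4·7 = 34 | 2·4+5·2+1·6+5·2 = 34
A: 2·1+4·3 = 14 | 2·1+5·0+1·7+5·1 = 14
M: 2·8+4·0 = 16 | 2·7+5·0+1·2+5·0 = 16
Z: 2·8+4·8 = 48 | 2·3+5·5+1·2+5·3 = 48
gcd(2,4,2,5,1,5) = 1

Coefficients: [2, 4, 2, 5, 1, 5]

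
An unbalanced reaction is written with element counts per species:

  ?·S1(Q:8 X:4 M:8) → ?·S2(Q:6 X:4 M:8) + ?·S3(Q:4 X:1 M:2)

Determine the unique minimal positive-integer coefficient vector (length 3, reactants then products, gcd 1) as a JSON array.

Q: 5·8 = 40 | 4·6+4·4 = 40
X: 5·4 = 20 | 4·4+4·1 = 20
M: 5·8 = 40 | 4·8+4·2 = 40
gcd(5,4,4) = 1

Coefficients: [5, 4, 4]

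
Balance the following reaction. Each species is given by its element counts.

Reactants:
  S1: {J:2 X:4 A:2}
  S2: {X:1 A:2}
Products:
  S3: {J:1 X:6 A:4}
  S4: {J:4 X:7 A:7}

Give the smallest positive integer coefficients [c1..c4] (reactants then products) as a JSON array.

Coefficients: [5, 6, 2, 2]

J: 5·2+6·0 = 10 | 2·1+2·4 = 10
X: 5·4+6·1 = 26 | 2·6+2·7 = 26
A: 5·2+6·2 = 22 | 2·4+2·7 = 22
gcd(5,6,2,2) = 1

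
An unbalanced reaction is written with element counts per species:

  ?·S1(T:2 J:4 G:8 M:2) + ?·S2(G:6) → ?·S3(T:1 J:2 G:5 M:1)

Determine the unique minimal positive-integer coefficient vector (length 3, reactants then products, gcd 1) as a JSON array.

T: 3·2+1·0 = 6 | 6·1 = 6
J: 3·4+1·0 = 12 | 6·2 = 12
G: 3·8+1·6 = 30 | 6·5 = 30
M: 3·2+1·0 = 6 | 6·1 = 6
gcd(3,1,6) = 1

Coefficients: [3, 1, 6]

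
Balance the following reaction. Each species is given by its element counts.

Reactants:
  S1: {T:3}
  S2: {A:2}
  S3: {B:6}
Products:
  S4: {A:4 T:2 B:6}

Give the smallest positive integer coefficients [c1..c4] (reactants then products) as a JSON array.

A: 2·0+6·2+3·0 = 12 | 3·4 = 12
T: 2·3+6·0+3·0 = 6 | 3·2 = 6
B: 2·0+6·0+3·6 = 18 | 3·6 = 18
gcd(2,6,3,3) = 1

Coefficients: [2, 6, 3, 3]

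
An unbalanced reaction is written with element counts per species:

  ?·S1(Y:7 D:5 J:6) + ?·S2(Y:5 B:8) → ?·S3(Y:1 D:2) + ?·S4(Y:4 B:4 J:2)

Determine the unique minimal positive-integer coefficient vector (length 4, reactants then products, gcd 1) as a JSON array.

Y: 2·7+3·5 = 29 | 5·1+6·4 = 29
B: 2·0+3·8 = 24 | 5·0+6·4 = 24
D: 2·5+3·0 = 10 | 5·2+6·0 = 10
J: 2·6+3·0 = 12 | 5·0+6·2 = 12
gcd(2,3,5,6) = 1

Coefficients: [2, 3, 5, 6]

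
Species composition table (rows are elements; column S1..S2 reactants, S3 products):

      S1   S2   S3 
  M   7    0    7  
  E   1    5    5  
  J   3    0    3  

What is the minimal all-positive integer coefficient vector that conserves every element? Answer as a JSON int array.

M: 5·7+4·0 = 35 | 5·7 = 35
E: 5·1+4·5 = 25 | 5·5 = 25
J: 5·3+4·0 = 15 | 5·3 = 15
gcd(5,4,5) = 1

Coefficients: [5, 4, 5]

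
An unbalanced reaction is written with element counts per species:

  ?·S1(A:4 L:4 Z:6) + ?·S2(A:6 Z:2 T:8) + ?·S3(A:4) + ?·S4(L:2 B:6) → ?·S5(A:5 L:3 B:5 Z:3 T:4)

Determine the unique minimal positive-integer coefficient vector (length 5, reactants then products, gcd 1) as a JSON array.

Coefficients: [2, 3, 1, 5, 6]

A: 2·4+3·6+1·4+5·0 = 30 | 6·5 = 30
L: 2·4+3·0+1·0+5·2 = 18 | 6·3 = 18
B: 2·0+3·0+1·0+5·6 = 30 | 6·5 = 30
Z: 2·6+3·2+1·0+5·0 = 18 | 6·3 = 18
T: 2·0+3·8+1·0+5·0 = 24 | 6·4 = 24
gcd(2,3,1,5,6) = 1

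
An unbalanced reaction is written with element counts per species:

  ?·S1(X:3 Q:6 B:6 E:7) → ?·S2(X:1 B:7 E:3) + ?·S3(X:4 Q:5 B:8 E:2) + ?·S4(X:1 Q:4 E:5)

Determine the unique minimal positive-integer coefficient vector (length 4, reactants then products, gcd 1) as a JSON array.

X: 5·3 = 15 | 2·1+2·4+5·1 = 15
Q: 5·6 = 30 | 2·0+2·5+5·4 = 30
B: 5·6 = 30 | 2·7+2·8+5·0 = 30
E: 5·7 = 35 | 2·3+2·2+5·5 = 35
gcd(5,2,2,5) = 1

Coefficients: [5, 2, 2, 5]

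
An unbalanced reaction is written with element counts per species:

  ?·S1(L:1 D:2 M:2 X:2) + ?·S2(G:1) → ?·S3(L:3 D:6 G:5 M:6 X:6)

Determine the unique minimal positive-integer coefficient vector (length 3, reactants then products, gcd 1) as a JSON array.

Coefficients: [3, 5, 1]

L: 3·1+5·0 = 3 | 1·3 = 3
D: 3·2+5·0 = 6 | 1·6 = 6
G: 3·0+5·1 = 5 | 1·5 = 5
M: 3·2+5·0 = 6 | 1·6 = 6
X: 3·2+5·0 = 6 | 1·6 = 6
gcd(3,5,1) = 1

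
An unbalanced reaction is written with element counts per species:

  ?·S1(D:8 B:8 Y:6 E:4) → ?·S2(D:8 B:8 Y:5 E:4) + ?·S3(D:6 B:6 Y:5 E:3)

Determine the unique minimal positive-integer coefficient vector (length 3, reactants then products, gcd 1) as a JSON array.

D: 5·8 = 40 | 2·8+4·6 = 40
B: 5·8 = 40 | 2·8+4·6 = 40
Y: 5·6 = 30 | 2·5+4·5 = 30
E: 5·4 = 20 | 2·4+4·3 = 20
gcd(5,2,4) = 1

Coefficients: [5, 2, 4]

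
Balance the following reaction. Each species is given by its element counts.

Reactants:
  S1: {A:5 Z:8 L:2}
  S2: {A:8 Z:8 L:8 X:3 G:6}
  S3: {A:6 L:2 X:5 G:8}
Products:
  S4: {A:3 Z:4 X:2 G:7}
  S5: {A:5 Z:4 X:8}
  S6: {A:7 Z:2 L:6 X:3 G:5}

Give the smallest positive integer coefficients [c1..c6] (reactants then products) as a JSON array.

A: 1·5+3·8+5·6 = 59 | 4·3+1·5+6·7 = 59
Z: 1·8+3·8+5·0 = 32 | 4·4+1·4+6·2 = 32
L: 1·2+3·8+5·2 = 36 | 4·0+1·0+6·6 = 36
X: 1·0+3·3+5·5 = 34 | 4·2+1·8+6·3 = 34
G: 1·0+3·6+5·8 = 58 | 4·7+1·0+6·5 = 58
gcd(1,3,5,4,1,6) = 1

Coefficients: [1, 3, 5, 4, 1, 6]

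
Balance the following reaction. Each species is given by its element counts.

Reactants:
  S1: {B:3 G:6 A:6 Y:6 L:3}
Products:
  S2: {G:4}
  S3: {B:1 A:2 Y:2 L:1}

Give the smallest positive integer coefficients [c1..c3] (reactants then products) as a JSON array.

B: 2·3 = 6 | 3·0+6·1 = 6
G: 2·6 = 12 | 3·4+6·0 = 12
A: 2·6 = 12 | 3·0+6·2 = 12
Y: 2·6 = 12 | 3·0+6·2 = 12
L: 2·3 = 6 | 3·0+6·1 = 6
gcd(2,3,6) = 1

Coefficients: [2, 3, 6]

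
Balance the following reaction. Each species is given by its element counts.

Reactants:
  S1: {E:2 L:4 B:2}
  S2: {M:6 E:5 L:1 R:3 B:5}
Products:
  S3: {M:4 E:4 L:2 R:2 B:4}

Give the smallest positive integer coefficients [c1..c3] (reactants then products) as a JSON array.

M: 1·0+2·6 = 12 | 3·4 = 12
E: 1·2+2·5 = 12 | 3·4 = 12
L: 1·4+2·1 = 6 | 3·2 = 6
R: 1·0+2·3 = 6 | 3·2 = 6
B: 1·2+2·5 = 12 | 3·4 = 12
gcd(1,2,3) = 1

Coefficients: [1, 2, 3]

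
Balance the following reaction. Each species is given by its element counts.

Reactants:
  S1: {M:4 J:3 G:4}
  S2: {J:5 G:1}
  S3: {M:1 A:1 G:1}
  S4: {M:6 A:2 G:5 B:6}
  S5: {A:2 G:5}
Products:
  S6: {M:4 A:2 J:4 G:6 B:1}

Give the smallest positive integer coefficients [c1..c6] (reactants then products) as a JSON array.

M: 3·4+3·0+6·1+1·6+2·0 = 24 | 6·4 = 24
A: 3·0+3·0+6·1+1·2+2·2 = 12 | 6·2 = 12
J: 3·3+3·5+6·0+1·0+2·0 = 24 | 6·4 = 24
G: 3·4+3·1+6·1+1·5+2·5 = 36 | 6·6 = 36
B: 3·0+3·0+6·0+1·6+2·0 = 6 | 6·1 = 6
gcd(3,3,6,1,2,6) = 1

Coefficients: [3, 3, 6, 1, 2, 6]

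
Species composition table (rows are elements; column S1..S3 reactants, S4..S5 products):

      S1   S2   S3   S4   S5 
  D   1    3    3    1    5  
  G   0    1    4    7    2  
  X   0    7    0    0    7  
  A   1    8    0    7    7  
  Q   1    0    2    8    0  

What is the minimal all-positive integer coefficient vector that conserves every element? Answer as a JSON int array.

Coefficients: [2, 5, 3, 1, 5]

D: 2·1+5·3+3·3 = 26 | 1·1+5·5 = 26
G: 2·0+5·1+3·4 = 17 | 1·7+5·2 = 17
X: 2·0+5·7+3·0 = 35 | 1·0+5·7 = 35
A: 2·1+5·8+3·0 = 42 | 1·7+5·7 = 42
Q: 2·1+5·0+3·2 = 8 | 1·8+5·0 = 8
gcd(2,5,3,1,5) = 1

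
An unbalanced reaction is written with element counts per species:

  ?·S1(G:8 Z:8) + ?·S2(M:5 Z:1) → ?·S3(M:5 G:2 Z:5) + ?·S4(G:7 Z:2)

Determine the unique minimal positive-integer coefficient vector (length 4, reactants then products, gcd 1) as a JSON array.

M: 3·0+5·5 = 25 | 5·5+2·0 = 25
G: 3·8+5·0 = 24 | 5·2+2·7 = 24
Z: 3·8+5·1 = 29 | 5·5+2·2 = 29
gcd(3,5,5,2) = 1

Coefficients: [3, 5, 5, 2]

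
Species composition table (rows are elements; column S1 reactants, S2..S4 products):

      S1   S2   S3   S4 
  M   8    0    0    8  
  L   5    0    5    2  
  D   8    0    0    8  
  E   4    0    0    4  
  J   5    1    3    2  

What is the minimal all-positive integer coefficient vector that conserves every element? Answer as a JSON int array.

M: 5·8 = 40 | 6·0+3·0+5·8 = 40
L: 5·5 = 25 | 6·0+3·5+5·2 = 25
D: 5·8 = 40 | 6·0+3·0+5·8 = 40
E: 5·4 = 20 | 6·0+3·0+5·4 = 20
J: 5·5 = 25 | 6·1+3·3+5·2 = 25
gcd(5,6,3,5) = 1

Coefficients: [5, 6, 3, 5]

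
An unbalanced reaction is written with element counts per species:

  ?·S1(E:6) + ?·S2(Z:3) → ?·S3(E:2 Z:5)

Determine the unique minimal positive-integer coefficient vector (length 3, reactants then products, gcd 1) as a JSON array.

Coefficients: [1, 5, 3]

E: 1·6+5·0 = 6 | 3·2 = 6
Z: 1·0+5·3 = 15 | 3·5 = 15
gcd(1,5,3) = 1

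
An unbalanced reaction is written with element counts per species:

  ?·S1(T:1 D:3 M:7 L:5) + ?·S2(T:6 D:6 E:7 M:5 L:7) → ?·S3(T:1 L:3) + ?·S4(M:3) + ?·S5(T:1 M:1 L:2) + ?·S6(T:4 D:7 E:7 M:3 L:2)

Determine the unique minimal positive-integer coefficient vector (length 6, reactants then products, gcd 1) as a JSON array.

Coefficients: [1, 3, 6, 4, 1, 3]

T: 1·1+3·6 = 19 | 6·1+4·0+1·1+3·4 = 19
D: 1·3+3·6 = 21 | 6·0+4·0+1·0+3·7 = 21
E: 1·0+3·7 = 21 | 6·0+4·0+1·0+3·7 = 21
M: 1·7+3·5 = 22 | 6·0+4·3+1·1+3·3 = 22
L: 1·5+3·7 = 26 | 6·3+4·0+1·2+3·2 = 26
gcd(1,3,6,4,1,3) = 1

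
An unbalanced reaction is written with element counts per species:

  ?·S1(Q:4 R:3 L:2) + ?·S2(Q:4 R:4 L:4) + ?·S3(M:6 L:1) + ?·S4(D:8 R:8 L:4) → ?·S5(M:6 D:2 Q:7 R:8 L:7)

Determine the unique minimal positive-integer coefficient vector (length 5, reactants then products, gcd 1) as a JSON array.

Coefficients: [4, 3, 4, 1, 4]

M: 4·0+3·0+4·6+1·0 = 24 | 4·6 = 24
D: 4·0+3·0+4·0+1·8 = 8 | 4·2 = 8
Q: 4·4+3·4+4·0+1·0 = 28 | 4·7 = 28
R: 4·3+3·4+4·0+1·8 = 32 | 4·8 = 32
L: 4·2+3·4+4·1+1·4 = 28 | 4·7 = 28
gcd(4,3,4,1,4) = 1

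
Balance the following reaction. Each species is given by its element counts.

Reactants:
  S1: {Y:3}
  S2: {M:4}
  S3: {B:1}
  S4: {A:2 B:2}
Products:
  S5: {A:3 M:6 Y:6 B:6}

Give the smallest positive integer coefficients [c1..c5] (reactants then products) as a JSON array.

A: 4·0+3·0+6·0+3·2 = 6 | 2·3 = 6
M: 4·0+3·4+6·0+3·0 = 12 | 2·6 = 12
Y: 4·3+3·0+6·0+3·0 = 12 | 2·6 = 12
B: 4·0+3·0+6·1+3·2 = 12 | 2·6 = 12
gcd(4,3,6,3,2) = 1

Coefficients: [4, 3, 6, 3, 2]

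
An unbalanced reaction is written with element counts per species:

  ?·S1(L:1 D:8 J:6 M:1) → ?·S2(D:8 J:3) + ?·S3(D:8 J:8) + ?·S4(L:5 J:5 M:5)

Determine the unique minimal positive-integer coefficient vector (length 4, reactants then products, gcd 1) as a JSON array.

L: 5·1 = 5 | 3·0+2·0+1·5 = 5
D: 5·8 = 40 | 3·8+2·8+1·0 = 40
J: 5·6 = 30 | 3·3+2·8+1·5 = 30
M: 5·1 = 5 | 3·0+2·0+1·5 = 5
gcd(5,3,2,1) = 1

Coefficients: [5, 3, 2, 1]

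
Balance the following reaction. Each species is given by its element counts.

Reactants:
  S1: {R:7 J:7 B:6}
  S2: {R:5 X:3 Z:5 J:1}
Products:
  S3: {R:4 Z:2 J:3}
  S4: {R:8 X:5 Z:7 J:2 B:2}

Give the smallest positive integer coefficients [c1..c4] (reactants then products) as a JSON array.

R: 1·7+5·5 = 32 | 2·4+3·8 = 32
X: 1·0+5·3 = 15 | 2·0+3·5 = 15
Z: 1·0+5·5 = 25 | 2·2+3·7 = 25
J: 1·7+5·1 = 12 | 2·3+3·2 = 12
B: 1·6+5·0 = 6 | 2·0+3·2 = 6
gcd(1,5,2,3) = 1

Coefficients: [1, 5, 2, 3]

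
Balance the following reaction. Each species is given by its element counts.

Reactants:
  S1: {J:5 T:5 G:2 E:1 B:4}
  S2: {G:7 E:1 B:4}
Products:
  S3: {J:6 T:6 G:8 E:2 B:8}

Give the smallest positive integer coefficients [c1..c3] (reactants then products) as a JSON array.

J: 6·5+4·0 = 30 | 5·6 = 30
T: 6·5+4·0 = 30 | 5·6 = 30
G: 6·2+4·7 = 40 | 5·8 = 40
E: 6·1+4·1 = 10 | 5·2 = 10
B: 6·4+4·4 = 40 | 5·8 = 40
gcd(6,4,5) = 1

Coefficients: [6, 4, 5]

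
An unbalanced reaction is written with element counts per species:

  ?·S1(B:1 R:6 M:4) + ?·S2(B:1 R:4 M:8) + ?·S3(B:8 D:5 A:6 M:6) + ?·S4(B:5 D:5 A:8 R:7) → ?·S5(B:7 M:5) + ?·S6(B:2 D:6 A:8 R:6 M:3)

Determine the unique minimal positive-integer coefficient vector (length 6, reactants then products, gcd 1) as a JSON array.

Coefficients: [2, 1, 4, 2, 5, 5]

B: 2·1+1·1+4·8+2·5 = 45 | 5·7+5·2 = 45
D: 2·0+1·0+4·5+2·5 = 30 | 5·0+5·6 = 30
A: 2·0+1·0+4·6+2·8 = 40 | 5·0+5·8 = 40
R: 2·6+1·4+4·0+2·7 = 30 | 5·0+5·6 = 30
M: 2·4+1·8+4·6+2·0 = 40 | 5·5+5·3 = 40
gcd(2,1,4,2,5,5) = 1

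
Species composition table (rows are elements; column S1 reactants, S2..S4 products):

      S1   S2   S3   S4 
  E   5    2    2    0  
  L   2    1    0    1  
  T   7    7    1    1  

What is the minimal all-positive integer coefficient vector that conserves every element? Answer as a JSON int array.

Coefficients: [2, 1, 4, 3]

E: 2·5 = 10 | 1·2+4·2+3·0 = 10
L: 2·2 = 4 | 1·1+4·0+3·1 = 4
T: 2·7 = 14 | 1·7+4·1+3·1 = 14
gcd(2,1,4,3) = 1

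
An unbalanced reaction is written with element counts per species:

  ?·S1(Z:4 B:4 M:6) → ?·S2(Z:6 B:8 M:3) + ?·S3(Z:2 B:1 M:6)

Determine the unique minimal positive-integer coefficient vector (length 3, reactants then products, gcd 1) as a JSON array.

Coefficients: [5, 2, 4]

Z: 5·4 = 20 | 2·6+4·2 = 20
B: 5·4 = 20 | 2·8+4·1 = 20
M: 5·6 = 30 | 2·3+4·6 = 30
gcd(5,2,4) = 1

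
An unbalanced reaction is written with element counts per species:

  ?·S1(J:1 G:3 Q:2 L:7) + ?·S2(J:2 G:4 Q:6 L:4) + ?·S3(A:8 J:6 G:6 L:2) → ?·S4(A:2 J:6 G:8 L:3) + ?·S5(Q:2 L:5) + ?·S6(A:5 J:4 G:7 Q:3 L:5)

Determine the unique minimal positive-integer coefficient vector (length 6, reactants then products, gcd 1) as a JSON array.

A: 6·0+2·0+3·8 = 24 | 2·2+6·0+4·5 = 24
J: 6·1+2·2+3·6 = 28 | 2·6+6·0+4·4 = 28
G: 6·3+2·4+3·6 = 44 | 2·8+6·0+4·7 = 44
Q: 6·2+2·6+3·0 = 24 | 2·0+6·2+4·3 = 24
L: 6·7+2·4+3·2 = 56 | 2·3+6·5+4·5 = 56
gcd(6,2,3,2,6,4) = 1

Coefficients: [6, 2, 3, 2, 6, 4]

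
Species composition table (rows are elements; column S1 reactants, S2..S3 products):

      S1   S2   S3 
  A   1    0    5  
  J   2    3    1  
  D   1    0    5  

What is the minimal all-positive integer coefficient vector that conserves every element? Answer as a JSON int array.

A: 5·1 = 5 | 3·0+1·5 = 5
J: 5·2 = 10 | 3·3+1·1 = 10
D: 5·1 = 5 | 3·0+1·5 = 5
gcd(5,3,1) = 1

Coefficients: [5, 3, 1]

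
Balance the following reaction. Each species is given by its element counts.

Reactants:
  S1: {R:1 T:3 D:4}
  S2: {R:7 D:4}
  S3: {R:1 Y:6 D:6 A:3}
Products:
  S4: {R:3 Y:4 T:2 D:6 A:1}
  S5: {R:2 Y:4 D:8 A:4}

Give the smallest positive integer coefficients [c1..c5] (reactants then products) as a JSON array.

Coefficients: [4, 2, 6, 6, 3]

R: 4·1+2·7+6·1 = 24 | 6·3+3·2 = 24
Y: 4·0+2·0+6·6 = 36 | 6·4+3·4 = 36
T: 4·3+2·0+6·0 = 12 | 6·2+3·0 = 12
D: 4·4+2·4+6·6 = 60 | 6·6+3·8 = 60
A: 4·0+2·0+6·3 = 18 | 6·1+3·4 = 18
gcd(4,2,6,6,3) = 1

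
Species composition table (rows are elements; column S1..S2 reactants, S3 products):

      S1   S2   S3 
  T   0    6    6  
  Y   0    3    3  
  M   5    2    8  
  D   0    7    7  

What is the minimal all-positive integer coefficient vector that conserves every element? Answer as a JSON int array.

Coefficients: [6, 5, 5]

T: 6·0+5·6 = 30 | 5·6 = 30
Y: 6·0+5·3 = 15 | 5·3 = 15
M: 6·5+5·2 = 40 | 5·8 = 40
D: 6·0+5·7 = 35 | 5·7 = 35
gcd(6,5,5) = 1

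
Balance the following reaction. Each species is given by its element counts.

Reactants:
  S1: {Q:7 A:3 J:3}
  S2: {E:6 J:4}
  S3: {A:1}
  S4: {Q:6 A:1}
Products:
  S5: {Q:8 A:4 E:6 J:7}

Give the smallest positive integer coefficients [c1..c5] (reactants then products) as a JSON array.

Q: 6·7+6·0+5·0+1·6 = 48 | 6·8 = 48
A: 6·3+6·0+5·1+1·1 = 24 | 6·4 = 24
E: 6·0+6·6+5·0+1·0 = 36 | 6·6 = 36
J: 6·3+6·4+5·0+1·0 = 42 | 6·7 = 42
gcd(6,6,5,1,6) = 1

Coefficients: [6, 6, 5, 1, 6]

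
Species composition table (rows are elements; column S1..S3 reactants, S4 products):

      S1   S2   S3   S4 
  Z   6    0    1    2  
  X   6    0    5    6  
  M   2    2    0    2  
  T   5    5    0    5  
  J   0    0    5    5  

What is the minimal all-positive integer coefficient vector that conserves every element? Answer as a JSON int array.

Coefficients: [1, 5, 6, 6]

Z: 1·6+5·0+6·1 = 12 | 6·2 = 12
X: 1·6+5·0+6·5 = 36 | 6·6 = 36
M: 1·2+5·2+6·0 = 12 | 6·2 = 12
T: 1·5+5·5+6·0 = 30 | 6·5 = 30
J: 1·0+5·0+6·5 = 30 | 6·5 = 30
gcd(1,5,6,6) = 1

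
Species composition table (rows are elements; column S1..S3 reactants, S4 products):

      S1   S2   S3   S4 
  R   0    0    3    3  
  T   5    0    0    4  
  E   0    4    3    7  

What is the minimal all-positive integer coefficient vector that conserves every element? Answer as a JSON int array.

R: 4·0+5·0+5·3 = 15 | 5·3 = 15
T: 4·5+5·0+5·0 = 20 | 5·4 = 20
E: 4·0+5·4+5·3 = 35 | 5·7 = 35
gcd(4,5,5,5) = 1

Coefficients: [4, 5, 5, 5]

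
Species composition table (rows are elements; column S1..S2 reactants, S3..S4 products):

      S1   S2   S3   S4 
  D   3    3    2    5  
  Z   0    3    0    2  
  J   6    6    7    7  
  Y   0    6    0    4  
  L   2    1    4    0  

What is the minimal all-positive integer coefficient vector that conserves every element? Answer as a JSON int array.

Coefficients: [5, 2, 3, 3]

D: 5·3+2·3 = 21 | 3·2+3·5 = 21
Z: 5·0+2·3 = 6 | 3·0+3·2 = 6
J: 5·6+2·6 = 42 | 3·7+3·7 = 42
Y: 5·0+2·6 = 12 | 3·0+3·4 = 12
L: 5·2+2·1 = 12 | 3·4+3·0 = 12
gcd(5,2,3,3) = 1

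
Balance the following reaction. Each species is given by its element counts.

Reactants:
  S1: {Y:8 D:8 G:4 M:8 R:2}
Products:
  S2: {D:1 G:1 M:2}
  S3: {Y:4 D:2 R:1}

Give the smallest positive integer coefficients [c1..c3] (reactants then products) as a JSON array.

Coefficients: [1, 4, 2]

Y: 1·8 = 8 | 4·0+2·4 = 8
D: 1·8 = 8 | 4·1+2·2 = 8
G: 1·4 = 4 | 4·1+2·0 = 4
M: 1·8 = 8 | 4·2+2·0 = 8
R: 1·2 = 2 | 4·0+2·1 = 2
gcd(1,4,2) = 1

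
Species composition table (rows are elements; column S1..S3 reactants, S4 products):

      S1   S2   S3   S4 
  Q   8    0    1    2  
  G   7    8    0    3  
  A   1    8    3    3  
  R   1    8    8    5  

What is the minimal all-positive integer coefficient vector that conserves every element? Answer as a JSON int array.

Q: 1·8+1·0+2·1 = 10 | 5·2 = 10
G: 1·7+1·8+2·0 = 15 | 5·3 = 15
A: 1·1+1·8+2·3 = 15 | 5·3 = 15
R: 1·1+1·8+2·8 = 25 | 5·5 = 25
gcd(1,1,2,5) = 1

Coefficients: [1, 1, 2, 5]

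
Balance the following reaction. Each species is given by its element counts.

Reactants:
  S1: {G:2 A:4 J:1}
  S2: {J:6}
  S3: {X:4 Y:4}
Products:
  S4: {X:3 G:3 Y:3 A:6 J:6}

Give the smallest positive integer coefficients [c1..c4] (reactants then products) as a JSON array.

Coefficients: [6, 3, 3, 4]

X: 6·0+3·0+3·4 = 12 | 4·3 = 12
G: 6·2+3·0+3·0 = 12 | 4·3 = 12
Y: 6·0+3·0+3·4 = 12 | 4·3 = 12
A: 6·4+3·0+3·0 = 24 | 4·6 = 24
J: 6·1+3·6+3·0 = 24 | 4·6 = 24
gcd(6,3,3,4) = 1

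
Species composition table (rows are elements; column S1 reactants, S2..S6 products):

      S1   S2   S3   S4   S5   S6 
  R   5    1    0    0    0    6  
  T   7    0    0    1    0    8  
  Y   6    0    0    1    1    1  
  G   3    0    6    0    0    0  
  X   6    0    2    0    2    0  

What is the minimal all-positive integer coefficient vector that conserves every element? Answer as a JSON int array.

R: 2·5 = 10 | 4·1+1·0+6·0+5·0+1·6 = 10
T: 2·7 = 14 | 4·0+1·0+6·1+5·0+1·8 = 14
Y: 2·6 = 12 | 4·0+1·0+6·1+5·1+1·1 = 12
G: 2·3 = 6 | 4·0+1·6+6·0+5·0+1·0 = 6
X: 2·6 = 12 | 4·0+1·2+6·0+5·2+1·0 = 12
gcd(2,4,1,6,5,1) = 1

Coefficients: [2, 4, 1, 6, 5, 1]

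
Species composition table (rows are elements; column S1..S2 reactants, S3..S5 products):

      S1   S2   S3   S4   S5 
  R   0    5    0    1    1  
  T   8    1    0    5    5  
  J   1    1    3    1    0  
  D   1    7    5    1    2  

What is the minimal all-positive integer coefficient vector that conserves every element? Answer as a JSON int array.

R: 6·0+2·5 = 10 | 1·0+5·1+5·1 = 10
T: 6·8+2·1 = 50 | 1·0+5·5+5·5 = 50
J: 6·1+2·1 = 8 | 1·3+5·1+5·0 = 8
D: 6·1+2·7 = 20 | 1·5+5·1+5·2 = 20
gcd(6,2,1,5,5) = 1

Coefficients: [6, 2, 1, 5, 5]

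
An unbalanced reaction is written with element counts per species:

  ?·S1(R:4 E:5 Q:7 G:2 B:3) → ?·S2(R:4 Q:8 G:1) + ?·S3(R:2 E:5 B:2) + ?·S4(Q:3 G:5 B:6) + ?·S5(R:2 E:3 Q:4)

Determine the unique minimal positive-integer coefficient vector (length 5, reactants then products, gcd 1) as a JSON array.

Coefficients: [6, 2, 3, 2, 5]

R: 6·4 = 24 | 2·4+3·2+2·0+5·2 = 24
E: 6·5 = 30 | 2·0+3·5+2·0+5·3 = 30
Q: 6·7 = 42 | 2·8+3·0+2·3+5·4 = 42
G: 6·2 = 12 | 2·1+3·0+2·5+5·0 = 12
B: 6·3 = 18 | 2·0+3·2+2·6+5·0 = 18
gcd(6,2,3,2,5) = 1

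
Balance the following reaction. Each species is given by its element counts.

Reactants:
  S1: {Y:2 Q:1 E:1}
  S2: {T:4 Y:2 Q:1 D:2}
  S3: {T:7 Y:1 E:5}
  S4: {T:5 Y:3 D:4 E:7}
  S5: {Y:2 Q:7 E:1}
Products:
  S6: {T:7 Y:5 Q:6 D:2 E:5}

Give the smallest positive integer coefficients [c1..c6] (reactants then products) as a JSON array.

T: 4·0+4·4+3·7+1·5+4·0 = 42 | 6·7 = 42
Y: 4·2+4·2+3·1+1·3+4·2 = 30 | 6·5 = 30
Q: 4·1+4·1+3·0+1·0+4·7 = 36 | 6·6 = 36
D: 4·0+4·2+3·0+1·4+4·0 = 12 | 6·2 = 12
E: 4·1+4·0+3·5+1·7+4·1 = 30 | 6·5 = 30
gcd(4,4,3,1,4,6) = 1

Coefficients: [4, 4, 3, 1, 4, 6]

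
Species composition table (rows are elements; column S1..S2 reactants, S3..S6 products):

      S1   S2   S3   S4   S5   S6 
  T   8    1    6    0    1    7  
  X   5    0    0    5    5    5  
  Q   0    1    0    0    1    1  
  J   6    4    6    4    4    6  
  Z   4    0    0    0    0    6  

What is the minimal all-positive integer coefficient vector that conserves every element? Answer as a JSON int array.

T: 6·8+5·1 = 53 | 4·6+1·0+1·1+4·7 = 53
X: 6·5+5·0 = 30 | 4·0+1·5+1·5+4·5 = 30
Q: 6·0+5·1 = 5 | 4·0+1·0+1·1+4·1 = 5
J: 6·6+5·4 = 56 | 4·6+1·4+1·4+4·6 = 56
Z: 6·4+5·0 = 24 | 4·0+1·0+1·0+4·6 = 24
gcd(6,5,4,1,1,4) = 1

Coefficients: [6, 5, 4, 1, 1, 4]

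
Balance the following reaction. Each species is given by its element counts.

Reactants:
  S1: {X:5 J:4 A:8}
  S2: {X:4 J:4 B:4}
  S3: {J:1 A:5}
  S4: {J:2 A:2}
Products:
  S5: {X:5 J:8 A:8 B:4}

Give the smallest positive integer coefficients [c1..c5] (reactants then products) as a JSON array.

Coefficients: [1, 5, 4, 6, 5]

X: 1·5+5·4+4·0+6·0 = 25 | 5·5 = 25
J: 1·4+5·4+4·1+6·2 = 40 | 5·8 = 40
A: 1·8+5·0+4·5+6·2 = 40 | 5·8 = 40
B: 1·0+5·4+4·0+6·0 = 20 | 5·4 = 20
gcd(1,5,4,6,5) = 1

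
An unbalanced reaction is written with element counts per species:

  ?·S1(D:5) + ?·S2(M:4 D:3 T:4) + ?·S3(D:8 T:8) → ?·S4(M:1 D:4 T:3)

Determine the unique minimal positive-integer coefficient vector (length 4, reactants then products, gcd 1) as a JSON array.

Coefficients: [1, 1, 1, 4]

M: 1·0+1·4+1·0 = 4 | 4·1 = 4
D: 1·5+1·3+1·8 = 16 | 4·4 = 16
T: 1·0+1·4+1·8 = 12 | 4·3 = 12
gcd(1,1,1,4) = 1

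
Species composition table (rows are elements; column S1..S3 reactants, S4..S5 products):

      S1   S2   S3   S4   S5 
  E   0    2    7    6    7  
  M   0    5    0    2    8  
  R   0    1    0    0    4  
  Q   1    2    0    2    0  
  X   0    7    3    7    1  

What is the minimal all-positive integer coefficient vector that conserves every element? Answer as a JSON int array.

E: 4·0+4·2+5·7 = 43 | 6·6+1·7 = 43
M: 4·0+4·5+5·0 = 20 | 6·2+1·8 = 20
R: 4·0+4·1+5·0 = 4 | 6·0+1·4 = 4
Q: 4·1+4·2+5·0 = 12 | 6·2+1·0 = 12
X: 4·0+4·7+5·3 = 43 | 6·7+1·1 = 43
gcd(4,4,5,6,1) = 1

Coefficients: [4, 4, 5, 6, 1]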